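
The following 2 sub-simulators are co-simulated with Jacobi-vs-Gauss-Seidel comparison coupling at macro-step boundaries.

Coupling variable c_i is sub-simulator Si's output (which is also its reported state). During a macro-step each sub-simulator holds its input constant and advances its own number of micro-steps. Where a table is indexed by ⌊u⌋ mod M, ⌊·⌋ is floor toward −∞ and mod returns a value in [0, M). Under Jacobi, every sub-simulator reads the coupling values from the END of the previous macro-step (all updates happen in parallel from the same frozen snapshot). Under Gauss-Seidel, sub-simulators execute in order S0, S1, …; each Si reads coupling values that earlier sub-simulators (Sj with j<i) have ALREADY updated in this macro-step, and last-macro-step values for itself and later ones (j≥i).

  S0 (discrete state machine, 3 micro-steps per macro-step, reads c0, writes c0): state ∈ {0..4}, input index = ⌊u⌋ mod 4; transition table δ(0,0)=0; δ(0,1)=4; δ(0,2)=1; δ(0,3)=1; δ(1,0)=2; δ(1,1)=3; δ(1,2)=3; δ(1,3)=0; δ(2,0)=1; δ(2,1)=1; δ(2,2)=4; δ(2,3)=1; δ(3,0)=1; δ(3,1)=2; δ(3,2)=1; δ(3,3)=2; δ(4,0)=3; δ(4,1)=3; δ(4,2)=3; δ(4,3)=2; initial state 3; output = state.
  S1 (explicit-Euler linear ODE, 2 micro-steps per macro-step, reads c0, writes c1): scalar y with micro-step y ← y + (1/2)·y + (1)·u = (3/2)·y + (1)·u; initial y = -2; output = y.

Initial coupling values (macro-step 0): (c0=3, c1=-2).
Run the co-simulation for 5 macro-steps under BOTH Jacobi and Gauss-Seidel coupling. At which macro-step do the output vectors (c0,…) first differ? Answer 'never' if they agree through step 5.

[Jacobi] macro 1: S0 reads c0=3 → after 3×micro: 0; S1 reads c0=3 → after 2×micro: 3 ⇒ (c0=0, c1=3)
[Jacobi] macro 2: S0 reads c0=0 → after 3×micro: 0; S1 reads c0=0 → after 2×micro: 27/4 ⇒ (c0=0, c1=27/4)
[Jacobi] macro 3: S0 reads c0=0 → after 3×micro: 0; S1 reads c0=0 → after 2×micro: 243/16 ⇒ (c0=0, c1=243/16)
[Jacobi] macro 4: S0 reads c0=0 → after 3×micro: 0; S1 reads c0=0 → after 2×micro: 2187/64 ⇒ (c0=0, c1=2187/64)
[Jacobi] macro 5: S0 reads c0=0 → after 3×micro: 0; S1 reads c0=0 → after 2×micro: 19683/256 ⇒ (c0=0, c1=19683/256)
[Gauss-Seidel] macro 1: S0 reads c0=3 → after 3×micro: 0; S1 reads c0=0 → after 2×micro: -9/2 ⇒ (c0=0, c1=-9/2)
[Gauss-Seidel] macro 2: S0 reads c0=0 → after 3×micro: 0; S1 reads c0=0 → after 2×micro: -81/8 ⇒ (c0=0, c1=-81/8)
[Gauss-Seidel] macro 3: S0 reads c0=0 → after 3×micro: 0; S1 reads c0=0 → after 2×micro: -729/32 ⇒ (c0=0, c1=-729/32)
[Gauss-Seidel] macro 4: S0 reads c0=0 → after 3×micro: 0; S1 reads c0=0 → after 2×micro: -6561/128 ⇒ (c0=0, c1=-6561/128)
[Gauss-Seidel] macro 5: S0 reads c0=0 → after 3×micro: 0; S1 reads c0=0 → after 2×micro: -59049/512 ⇒ (c0=0, c1=-59049/512)

first divergence at macro-step: 1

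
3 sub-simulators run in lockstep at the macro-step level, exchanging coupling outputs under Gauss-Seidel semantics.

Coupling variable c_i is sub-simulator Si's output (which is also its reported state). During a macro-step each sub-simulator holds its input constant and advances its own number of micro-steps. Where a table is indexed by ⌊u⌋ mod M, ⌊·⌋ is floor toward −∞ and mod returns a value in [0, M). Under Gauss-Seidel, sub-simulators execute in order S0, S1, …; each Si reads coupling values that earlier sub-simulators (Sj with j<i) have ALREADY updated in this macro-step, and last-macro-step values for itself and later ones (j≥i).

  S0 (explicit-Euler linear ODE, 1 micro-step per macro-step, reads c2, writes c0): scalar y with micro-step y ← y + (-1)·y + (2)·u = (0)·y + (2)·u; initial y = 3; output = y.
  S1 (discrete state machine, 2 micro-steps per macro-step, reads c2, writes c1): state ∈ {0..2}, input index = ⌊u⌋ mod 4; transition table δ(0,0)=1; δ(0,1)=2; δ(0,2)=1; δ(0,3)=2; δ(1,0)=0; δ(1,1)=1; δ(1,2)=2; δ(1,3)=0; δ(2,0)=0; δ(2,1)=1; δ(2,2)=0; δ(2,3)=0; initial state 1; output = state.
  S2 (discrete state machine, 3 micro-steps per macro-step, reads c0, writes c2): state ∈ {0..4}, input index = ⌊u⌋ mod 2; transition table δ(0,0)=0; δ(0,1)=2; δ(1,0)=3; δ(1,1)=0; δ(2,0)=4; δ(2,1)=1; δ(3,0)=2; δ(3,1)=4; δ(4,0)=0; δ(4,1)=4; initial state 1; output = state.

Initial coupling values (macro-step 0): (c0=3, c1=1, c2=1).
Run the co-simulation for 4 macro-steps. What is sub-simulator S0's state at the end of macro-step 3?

S0 state at macro-step 3 = 0

macro 1: S0 reads c2=1 → after 1×micro: 2; S1 reads c2=1 → after 2×micro: 1; S2 reads c0=2 → after 3×micro: 4 ⇒ (c0=2, c1=1, c2=4)
macro 2: S0 reads c2=4 → after 1×micro: 8; S1 reads c2=4 → after 2×micro: 1; S2 reads c0=8 → after 3×micro: 0 ⇒ (c0=8, c1=1, c2=0)
macro 3: S0 reads c2=0 → after 1×micro: 0; S1 reads c2=0 → after 2×micro: 1; S2 reads c0=0 → after 3×micro: 0 ⇒ (c0=0, c1=1, c2=0)
macro 4: S0 reads c2=0 → after 1×micro: 0; S1 reads c2=0 → after 2×micro: 1; S2 reads c0=0 → after 3×micro: 0 ⇒ (c0=0, c1=1, c2=0)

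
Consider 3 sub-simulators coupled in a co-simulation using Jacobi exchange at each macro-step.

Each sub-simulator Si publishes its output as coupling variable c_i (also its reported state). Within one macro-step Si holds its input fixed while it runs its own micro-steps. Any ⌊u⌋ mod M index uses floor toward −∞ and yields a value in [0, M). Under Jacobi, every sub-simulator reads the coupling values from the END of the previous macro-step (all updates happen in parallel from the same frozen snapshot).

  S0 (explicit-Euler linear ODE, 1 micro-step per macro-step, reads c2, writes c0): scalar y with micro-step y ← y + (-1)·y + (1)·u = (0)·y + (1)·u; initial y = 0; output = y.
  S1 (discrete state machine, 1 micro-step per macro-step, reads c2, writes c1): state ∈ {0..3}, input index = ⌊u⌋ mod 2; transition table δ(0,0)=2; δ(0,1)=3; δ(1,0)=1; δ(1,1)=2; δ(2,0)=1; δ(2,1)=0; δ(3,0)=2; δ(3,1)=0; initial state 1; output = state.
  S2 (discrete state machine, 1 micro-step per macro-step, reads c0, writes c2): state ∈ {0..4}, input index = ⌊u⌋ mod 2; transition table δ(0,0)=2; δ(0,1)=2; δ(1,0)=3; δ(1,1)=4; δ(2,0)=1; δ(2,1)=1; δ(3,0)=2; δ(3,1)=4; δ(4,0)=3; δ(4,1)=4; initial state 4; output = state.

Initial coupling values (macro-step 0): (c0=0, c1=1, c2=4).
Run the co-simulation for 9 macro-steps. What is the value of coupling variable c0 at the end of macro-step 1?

macro 1: S0 reads c2=4 → after 1×micro: 4; S1 reads c2=4 → after 1×micro: 1; S2 reads c0=0 → after 1×micro: 3 ⇒ (c0=4, c1=1, c2=3)
macro 2: S0 reads c2=3 → after 1×micro: 3; S1 reads c2=3 → after 1×micro: 2; S2 reads c0=4 → after 1×micro: 2 ⇒ (c0=3, c1=2, c2=2)
macro 3: S0 reads c2=2 → after 1×micro: 2; S1 reads c2=2 → after 1×micro: 1; S2 reads c0=3 → after 1×micro: 1 ⇒ (c0=2, c1=1, c2=1)
macro 4: S0 reads c2=1 → after 1×micro: 1; S1 reads c2=1 → after 1×micro: 2; S2 reads c0=2 → after 1×micro: 3 ⇒ (c0=1, c1=2, c2=3)
macro 5: S0 reads c2=3 → after 1×micro: 3; S1 reads c2=3 → after 1×micro: 0; S2 reads c0=1 → after 1×micro: 4 ⇒ (c0=3, c1=0, c2=4)
macro 6: S0 reads c2=4 → after 1×micro: 4; S1 reads c2=4 → after 1×micro: 2; S2 reads c0=3 → after 1×micro: 4 ⇒ (c0=4, c1=2, c2=4)
macro 7: S0 reads c2=4 → after 1×micro: 4; S1 reads c2=4 → after 1×micro: 1; S2 reads c0=4 → after 1×micro: 3 ⇒ (c0=4, c1=1, c2=3)
macro 8: S0 reads c2=3 → after 1×micro: 3; S1 reads c2=3 → after 1×micro: 2; S2 reads c0=4 → after 1×micro: 2 ⇒ (c0=3, c1=2, c2=2)
macro 9: S0 reads c2=2 → after 1×micro: 2; S1 reads c2=2 → after 1×micro: 1; S2 reads c0=3 → after 1×micro: 1 ⇒ (c0=2, c1=1, c2=1)

c0 at macro-step 1 = 4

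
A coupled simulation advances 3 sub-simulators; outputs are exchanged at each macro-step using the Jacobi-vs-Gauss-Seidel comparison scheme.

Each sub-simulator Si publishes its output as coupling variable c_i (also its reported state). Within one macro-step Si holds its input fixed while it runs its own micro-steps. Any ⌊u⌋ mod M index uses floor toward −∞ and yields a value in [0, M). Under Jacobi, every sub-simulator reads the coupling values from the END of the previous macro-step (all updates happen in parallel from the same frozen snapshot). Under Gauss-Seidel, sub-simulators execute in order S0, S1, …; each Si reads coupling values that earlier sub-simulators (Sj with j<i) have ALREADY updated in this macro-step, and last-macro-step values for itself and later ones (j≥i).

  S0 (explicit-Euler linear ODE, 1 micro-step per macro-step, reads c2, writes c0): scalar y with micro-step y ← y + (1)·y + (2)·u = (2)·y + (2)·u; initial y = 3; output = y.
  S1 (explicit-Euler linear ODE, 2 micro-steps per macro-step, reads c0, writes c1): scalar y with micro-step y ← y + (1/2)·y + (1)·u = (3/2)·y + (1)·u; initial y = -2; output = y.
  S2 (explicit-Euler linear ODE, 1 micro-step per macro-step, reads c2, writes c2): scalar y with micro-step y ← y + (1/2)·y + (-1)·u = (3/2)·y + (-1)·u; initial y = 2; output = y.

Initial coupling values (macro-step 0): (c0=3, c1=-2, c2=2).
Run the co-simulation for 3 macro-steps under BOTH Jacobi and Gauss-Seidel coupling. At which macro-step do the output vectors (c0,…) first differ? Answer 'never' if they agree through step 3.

first divergence at macro-step: 1

[Jacobi] macro 1: S0 reads c2=2 → after 1×micro: 10; S1 reads c0=3 → after 2×micro: 3; S2 reads c2=2 → after 1×micro: 1 ⇒ (c0=10, c1=3, c2=1)
[Jacobi] macro 2: S0 reads c2=1 → after 1×micro: 22; S1 reads c0=10 → after 2×micro: 127/4; S2 reads c2=1 → after 1×micro: 1/2 ⇒ (c0=22, c1=127/4, c2=1/2)
[Jacobi] macro 3: S0 reads c2=1/2 → after 1×micro: 45; S1 reads c0=22 → after 2×micro: 2023/16; S2 reads c2=1/2 → after 1×micro: 1/4 ⇒ (c0=45, c1=2023/16, c2=1/4)
[Gauss-Seidel] macro 1: S0 reads c2=2 → after 1×micro: 10; S1 reads c0=10 → after 2×micro: 41/2; S2 reads c2=2 → after 1×micro: 1 ⇒ (c0=10, c1=41/2, c2=1)
[Gauss-Seidel] macro 2: S0 reads c2=1 → after 1×micro: 22; S1 reads c0=22 → after 2×micro: 809/8; S2 reads c2=1 → after 1×micro: 1/2 ⇒ (c0=22, c1=809/8, c2=1/2)
[Gauss-Seidel] macro 3: S0 reads c2=1/2 → after 1×micro: 45; S1 reads c0=45 → after 2×micro: 10881/32; S2 reads c2=1/2 → after 1×micro: 1/4 ⇒ (c0=45, c1=10881/32, c2=1/4)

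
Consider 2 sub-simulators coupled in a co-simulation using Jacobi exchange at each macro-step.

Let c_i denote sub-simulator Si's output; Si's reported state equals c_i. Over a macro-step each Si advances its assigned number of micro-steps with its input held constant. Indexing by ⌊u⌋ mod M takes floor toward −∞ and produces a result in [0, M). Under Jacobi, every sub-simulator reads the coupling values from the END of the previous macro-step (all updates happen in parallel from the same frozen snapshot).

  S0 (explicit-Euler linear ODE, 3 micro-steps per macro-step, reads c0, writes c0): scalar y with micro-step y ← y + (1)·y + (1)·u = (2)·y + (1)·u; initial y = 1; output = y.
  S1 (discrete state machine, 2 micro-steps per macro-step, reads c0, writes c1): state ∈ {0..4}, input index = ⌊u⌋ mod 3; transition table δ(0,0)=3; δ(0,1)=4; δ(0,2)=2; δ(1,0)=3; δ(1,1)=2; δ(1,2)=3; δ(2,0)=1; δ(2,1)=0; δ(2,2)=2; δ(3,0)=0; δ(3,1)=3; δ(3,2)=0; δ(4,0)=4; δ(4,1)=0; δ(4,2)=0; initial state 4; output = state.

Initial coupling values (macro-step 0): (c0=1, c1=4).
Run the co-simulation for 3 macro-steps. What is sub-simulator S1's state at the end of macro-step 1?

macro 1: S0 reads c0=1 → after 3×micro: 15; S1 reads c0=1 → after 2×micro: 4 ⇒ (c0=15, c1=4)
macro 2: S0 reads c0=15 → after 3×micro: 225; S1 reads c0=15 → after 2×micro: 4 ⇒ (c0=225, c1=4)
macro 3: S0 reads c0=225 → after 3×micro: 3375; S1 reads c0=225 → after 2×micro: 4 ⇒ (c0=3375, c1=4)

S1 state at macro-step 1 = 4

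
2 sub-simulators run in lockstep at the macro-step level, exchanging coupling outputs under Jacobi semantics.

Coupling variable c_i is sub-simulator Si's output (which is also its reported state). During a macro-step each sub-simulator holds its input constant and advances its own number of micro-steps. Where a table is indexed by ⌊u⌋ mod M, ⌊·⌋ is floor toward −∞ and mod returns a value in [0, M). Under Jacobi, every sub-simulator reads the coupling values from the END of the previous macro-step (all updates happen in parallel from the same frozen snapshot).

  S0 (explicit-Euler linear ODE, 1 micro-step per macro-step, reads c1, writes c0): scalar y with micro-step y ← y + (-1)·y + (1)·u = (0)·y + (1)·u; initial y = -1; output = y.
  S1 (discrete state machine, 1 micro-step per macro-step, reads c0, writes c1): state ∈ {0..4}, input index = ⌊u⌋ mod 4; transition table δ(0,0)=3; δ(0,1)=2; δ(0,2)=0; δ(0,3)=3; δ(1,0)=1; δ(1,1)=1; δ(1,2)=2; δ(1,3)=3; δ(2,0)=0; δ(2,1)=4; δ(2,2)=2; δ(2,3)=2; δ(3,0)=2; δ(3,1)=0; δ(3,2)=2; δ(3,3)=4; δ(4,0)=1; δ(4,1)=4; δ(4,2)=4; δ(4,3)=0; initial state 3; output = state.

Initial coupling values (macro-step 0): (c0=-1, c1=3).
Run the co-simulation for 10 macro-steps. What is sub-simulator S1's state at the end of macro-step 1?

macro 1: S0 reads c1=3 → after 1×micro: 3; S1 reads c0=-1 → after 1×micro: 4 ⇒ (c0=3, c1=4)
macro 2: S0 reads c1=4 → after 1×micro: 4; S1 reads c0=3 → after 1×micro: 0 ⇒ (c0=4, c1=0)
macro 3: S0 reads c1=0 → after 1×micro: 0; S1 reads c0=4 → after 1×micro: 3 ⇒ (c0=0, c1=3)
macro 4: S0 reads c1=3 → after 1×micro: 3; S1 reads c0=0 → after 1×micro: 2 ⇒ (c0=3, c1=2)
macro 5: S0 reads c1=2 → after 1×micro: 2; S1 reads c0=3 → after 1×micro: 2 ⇒ (c0=2, c1=2)
macro 6: S0 reads c1=2 → after 1×micro: 2; S1 reads c0=2 → after 1×micro: 2 ⇒ (c0=2, c1=2)
macro 7: S0 reads c1=2 → after 1×micro: 2; S1 reads c0=2 → after 1×micro: 2 ⇒ (c0=2, c1=2)
macro 8: S0 reads c1=2 → after 1×micro: 2; S1 reads c0=2 → after 1×micro: 2 ⇒ (c0=2, c1=2)
macro 9: S0 reads c1=2 → after 1×micro: 2; S1 reads c0=2 → after 1×micro: 2 ⇒ (c0=2, c1=2)
macro 10: S0 reads c1=2 → after 1×micro: 2; S1 reads c0=2 → after 1×micro: 2 ⇒ (c0=2, c1=2)

S1 state at macro-step 1 = 4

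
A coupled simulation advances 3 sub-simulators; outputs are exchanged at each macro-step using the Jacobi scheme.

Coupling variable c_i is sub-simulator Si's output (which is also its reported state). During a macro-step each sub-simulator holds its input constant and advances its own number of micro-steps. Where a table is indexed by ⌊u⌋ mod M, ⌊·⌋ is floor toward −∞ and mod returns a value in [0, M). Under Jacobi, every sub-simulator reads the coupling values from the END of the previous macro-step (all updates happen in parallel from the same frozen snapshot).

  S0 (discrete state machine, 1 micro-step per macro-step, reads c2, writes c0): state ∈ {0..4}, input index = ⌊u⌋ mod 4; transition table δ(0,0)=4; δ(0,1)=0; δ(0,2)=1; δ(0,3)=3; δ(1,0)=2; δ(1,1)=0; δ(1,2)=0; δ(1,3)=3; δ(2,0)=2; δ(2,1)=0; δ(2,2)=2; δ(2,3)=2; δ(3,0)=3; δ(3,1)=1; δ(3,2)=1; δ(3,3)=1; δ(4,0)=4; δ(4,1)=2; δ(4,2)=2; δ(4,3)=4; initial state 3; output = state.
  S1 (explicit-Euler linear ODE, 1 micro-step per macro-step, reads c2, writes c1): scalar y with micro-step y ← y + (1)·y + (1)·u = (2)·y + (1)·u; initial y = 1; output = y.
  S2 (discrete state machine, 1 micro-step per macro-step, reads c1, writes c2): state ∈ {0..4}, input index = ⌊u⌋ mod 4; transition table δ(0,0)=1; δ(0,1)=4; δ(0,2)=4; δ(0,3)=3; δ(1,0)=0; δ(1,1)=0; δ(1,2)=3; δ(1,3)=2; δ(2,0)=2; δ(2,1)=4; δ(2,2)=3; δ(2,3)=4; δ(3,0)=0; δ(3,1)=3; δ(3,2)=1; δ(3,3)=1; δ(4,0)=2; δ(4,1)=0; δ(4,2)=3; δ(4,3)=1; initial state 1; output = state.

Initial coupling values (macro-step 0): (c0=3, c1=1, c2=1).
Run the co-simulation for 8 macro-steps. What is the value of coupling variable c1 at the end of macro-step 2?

c1 at macro-step 2 = 6

macro 1: S0 reads c2=1 → after 1×micro: 1; S1 reads c2=1 → after 1×micro: 3; S2 reads c1=1 → after 1×micro: 0 ⇒ (c0=1, c1=3, c2=0)
macro 2: S0 reads c2=0 → after 1×micro: 2; S1 reads c2=0 → after 1×micro: 6; S2 reads c1=3 → after 1×micro: 3 ⇒ (c0=2, c1=6, c2=3)
macro 3: S0 reads c2=3 → after 1×micro: 2; S1 reads c2=3 → after 1×micro: 15; S2 reads c1=6 → after 1×micro: 1 ⇒ (c0=2, c1=15, c2=1)
macro 4: S0 reads c2=1 → after 1×micro: 0; S1 reads c2=1 → after 1×micro: 31; S2 reads c1=15 → after 1×micro: 2 ⇒ (c0=0, c1=31, c2=2)
macro 5: S0 reads c2=2 → after 1×micro: 1; S1 reads c2=2 → after 1×micro: 64; S2 reads c1=31 → after 1×micro: 4 ⇒ (c0=1, c1=64, c2=4)
macro 6: S0 reads c2=4 → after 1×micro: 2; S1 reads c2=4 → after 1×micro: 132; S2 reads c1=64 → after 1×micro: 2 ⇒ (c0=2, c1=132, c2=2)
macro 7: S0 reads c2=2 → after 1×micro: 2; S1 reads c2=2 → after 1×micro: 266; S2 reads c1=132 → after 1×micro: 2 ⇒ (c0=2, c1=266, c2=2)
macro 8: S0 reads c2=2 → after 1×micro: 2; S1 reads c2=2 → after 1×micro: 534; S2 reads c1=266 → after 1×micro: 3 ⇒ (c0=2, c1=534, c2=3)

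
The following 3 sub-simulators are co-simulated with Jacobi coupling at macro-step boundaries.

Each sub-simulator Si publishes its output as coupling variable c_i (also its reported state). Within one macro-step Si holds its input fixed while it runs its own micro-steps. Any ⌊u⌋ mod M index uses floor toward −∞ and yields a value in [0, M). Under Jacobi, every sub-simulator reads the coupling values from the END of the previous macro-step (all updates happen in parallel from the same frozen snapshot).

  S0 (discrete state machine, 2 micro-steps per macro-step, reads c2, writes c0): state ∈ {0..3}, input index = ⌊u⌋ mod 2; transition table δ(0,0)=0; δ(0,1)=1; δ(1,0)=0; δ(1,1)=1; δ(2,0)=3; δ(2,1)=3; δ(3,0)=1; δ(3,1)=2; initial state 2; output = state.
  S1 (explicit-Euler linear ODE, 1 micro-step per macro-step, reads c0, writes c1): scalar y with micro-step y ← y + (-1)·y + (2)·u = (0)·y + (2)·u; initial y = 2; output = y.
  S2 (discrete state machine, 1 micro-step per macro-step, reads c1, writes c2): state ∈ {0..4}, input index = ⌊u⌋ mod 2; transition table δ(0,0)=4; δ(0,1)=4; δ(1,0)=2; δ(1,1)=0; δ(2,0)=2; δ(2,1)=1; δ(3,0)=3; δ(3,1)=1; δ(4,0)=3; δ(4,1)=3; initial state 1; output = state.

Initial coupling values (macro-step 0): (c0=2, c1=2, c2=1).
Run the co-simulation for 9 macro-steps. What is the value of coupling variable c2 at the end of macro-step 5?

macro 1: S0 reads c2=1 → after 2×micro: 2; S1 reads c0=2 → after 1×micro: 4; S2 reads c1=2 → after 1×micro: 2 ⇒ (c0=2, c1=4, c2=2)
macro 2: S0 reads c2=2 → after 2×micro: 1; S1 reads c0=2 → after 1×micro: 4; S2 reads c1=4 → after 1×micro: 2 ⇒ (c0=1, c1=4, c2=2)
macro 3: S0 reads c2=2 → after 2×micro: 0; S1 reads c0=1 → after 1×micro: 2; S2 reads c1=4 → after 1×micro: 2 ⇒ (c0=0, c1=2, c2=2)
macro 4: S0 reads c2=2 → after 2×micro: 0; S1 reads c0=0 → after 1×micro: 0; S2 reads c1=2 → after 1×micro: 2 ⇒ (c0=0, c1=0, c2=2)
macro 5: S0 reads c2=2 → after 2×micro: 0; S1 reads c0=0 → after 1×micro: 0; S2 reads c1=0 → after 1×micro: 2 ⇒ (c0=0, c1=0, c2=2)
macro 6: S0 reads c2=2 → after 2×micro: 0; S1 reads c0=0 → after 1×micro: 0; S2 reads c1=0 → after 1×micro: 2 ⇒ (c0=0, c1=0, c2=2)
macro 7: S0 reads c2=2 → after 2×micro: 0; S1 reads c0=0 → after 1×micro: 0; S2 reads c1=0 → after 1×micro: 2 ⇒ (c0=0, c1=0, c2=2)
macro 8: S0 reads c2=2 → after 2×micro: 0; S1 reads c0=0 → after 1×micro: 0; S2 reads c1=0 → after 1×micro: 2 ⇒ (c0=0, c1=0, c2=2)
macro 9: S0 reads c2=2 → after 2×micro: 0; S1 reads c0=0 → after 1×micro: 0; S2 reads c1=0 → after 1×micro: 2 ⇒ (c0=0, c1=0, c2=2)

c2 at macro-step 5 = 2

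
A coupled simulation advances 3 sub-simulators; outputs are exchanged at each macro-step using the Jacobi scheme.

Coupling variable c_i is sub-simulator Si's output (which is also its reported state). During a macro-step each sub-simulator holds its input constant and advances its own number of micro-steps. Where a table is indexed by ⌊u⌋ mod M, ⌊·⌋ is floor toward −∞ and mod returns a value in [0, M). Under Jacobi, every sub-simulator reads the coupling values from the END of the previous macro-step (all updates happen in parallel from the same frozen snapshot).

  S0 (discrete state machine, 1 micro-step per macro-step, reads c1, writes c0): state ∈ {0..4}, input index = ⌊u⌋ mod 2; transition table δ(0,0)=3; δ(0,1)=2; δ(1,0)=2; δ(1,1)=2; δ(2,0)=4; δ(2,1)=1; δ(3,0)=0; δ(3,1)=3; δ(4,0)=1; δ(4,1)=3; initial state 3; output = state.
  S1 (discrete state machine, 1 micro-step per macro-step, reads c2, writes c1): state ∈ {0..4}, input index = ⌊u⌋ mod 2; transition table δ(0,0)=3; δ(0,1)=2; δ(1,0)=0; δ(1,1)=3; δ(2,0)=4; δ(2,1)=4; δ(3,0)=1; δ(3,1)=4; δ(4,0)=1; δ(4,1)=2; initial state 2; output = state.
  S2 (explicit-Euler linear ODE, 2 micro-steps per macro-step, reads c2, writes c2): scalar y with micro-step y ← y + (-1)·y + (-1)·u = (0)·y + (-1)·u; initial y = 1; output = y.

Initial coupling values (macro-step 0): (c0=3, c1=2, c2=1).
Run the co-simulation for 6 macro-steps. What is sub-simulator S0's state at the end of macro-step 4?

S0 state at macro-step 4 = 3

macro 1: S0 reads c1=2 → after 1×micro: 0; S1 reads c2=1 → after 1×micro: 4; S2 reads c2=1 → after 2×micro: -1 ⇒ (c0=0, c1=4, c2=-1)
macro 2: S0 reads c1=4 → after 1×micro: 3; S1 reads c2=-1 → after 1×micro: 2; S2 reads c2=-1 → after 2×micro: 1 ⇒ (c0=3, c1=2, c2=1)
macro 3: S0 reads c1=2 → after 1×micro: 0; S1 reads c2=1 → after 1×micro: 4; S2 reads c2=1 → after 2×micro: -1 ⇒ (c0=0, c1=4, c2=-1)
macro 4: S0 reads c1=4 → after 1×micro: 3; S1 reads c2=-1 → after 1×micro: 2; S2 reads c2=-1 → after 2×micro: 1 ⇒ (c0=3, c1=2, c2=1)
macro 5: S0 reads c1=2 → after 1×micro: 0; S1 reads c2=1 → after 1×micro: 4; S2 reads c2=1 → after 2×micro: -1 ⇒ (c0=0, c1=4, c2=-1)
macro 6: S0 reads c1=4 → after 1×micro: 3; S1 reads c2=-1 → after 1×micro: 2; S2 reads c2=-1 → after 2×micro: 1 ⇒ (c0=3, c1=2, c2=1)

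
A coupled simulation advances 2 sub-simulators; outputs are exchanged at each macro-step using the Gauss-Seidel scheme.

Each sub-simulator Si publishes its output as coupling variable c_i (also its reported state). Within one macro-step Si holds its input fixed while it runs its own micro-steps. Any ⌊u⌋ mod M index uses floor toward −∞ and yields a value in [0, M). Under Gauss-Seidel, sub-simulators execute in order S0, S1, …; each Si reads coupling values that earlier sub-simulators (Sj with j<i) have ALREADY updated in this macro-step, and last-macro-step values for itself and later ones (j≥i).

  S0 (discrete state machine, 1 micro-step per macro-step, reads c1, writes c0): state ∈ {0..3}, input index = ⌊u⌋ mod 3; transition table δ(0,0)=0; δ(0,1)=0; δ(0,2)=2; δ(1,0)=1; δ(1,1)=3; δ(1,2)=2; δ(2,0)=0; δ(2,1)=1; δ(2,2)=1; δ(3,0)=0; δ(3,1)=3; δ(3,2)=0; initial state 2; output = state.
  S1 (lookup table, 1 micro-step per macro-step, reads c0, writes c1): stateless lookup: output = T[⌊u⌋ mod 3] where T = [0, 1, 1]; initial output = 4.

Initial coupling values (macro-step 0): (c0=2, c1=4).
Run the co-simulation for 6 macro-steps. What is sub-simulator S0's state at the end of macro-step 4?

S0 state at macro-step 4 = 0

macro 1: S0 reads c1=4 → after 1×micro: 1; S1 reads c0=1 → after 1×micro: 1 ⇒ (c0=1, c1=1)
macro 2: S0 reads c1=1 → after 1×micro: 3; S1 reads c0=3 → after 1×micro: 0 ⇒ (c0=3, c1=0)
macro 3: S0 reads c1=0 → after 1×micro: 0; S1 reads c0=0 → after 1×micro: 0 ⇒ (c0=0, c1=0)
macro 4: S0 reads c1=0 → after 1×micro: 0; S1 reads c0=0 → after 1×micro: 0 ⇒ (c0=0, c1=0)
macro 5: S0 reads c1=0 → after 1×micro: 0; S1 reads c0=0 → after 1×micro: 0 ⇒ (c0=0, c1=0)
macro 6: S0 reads c1=0 → after 1×micro: 0; S1 reads c0=0 → after 1×micro: 0 ⇒ (c0=0, c1=0)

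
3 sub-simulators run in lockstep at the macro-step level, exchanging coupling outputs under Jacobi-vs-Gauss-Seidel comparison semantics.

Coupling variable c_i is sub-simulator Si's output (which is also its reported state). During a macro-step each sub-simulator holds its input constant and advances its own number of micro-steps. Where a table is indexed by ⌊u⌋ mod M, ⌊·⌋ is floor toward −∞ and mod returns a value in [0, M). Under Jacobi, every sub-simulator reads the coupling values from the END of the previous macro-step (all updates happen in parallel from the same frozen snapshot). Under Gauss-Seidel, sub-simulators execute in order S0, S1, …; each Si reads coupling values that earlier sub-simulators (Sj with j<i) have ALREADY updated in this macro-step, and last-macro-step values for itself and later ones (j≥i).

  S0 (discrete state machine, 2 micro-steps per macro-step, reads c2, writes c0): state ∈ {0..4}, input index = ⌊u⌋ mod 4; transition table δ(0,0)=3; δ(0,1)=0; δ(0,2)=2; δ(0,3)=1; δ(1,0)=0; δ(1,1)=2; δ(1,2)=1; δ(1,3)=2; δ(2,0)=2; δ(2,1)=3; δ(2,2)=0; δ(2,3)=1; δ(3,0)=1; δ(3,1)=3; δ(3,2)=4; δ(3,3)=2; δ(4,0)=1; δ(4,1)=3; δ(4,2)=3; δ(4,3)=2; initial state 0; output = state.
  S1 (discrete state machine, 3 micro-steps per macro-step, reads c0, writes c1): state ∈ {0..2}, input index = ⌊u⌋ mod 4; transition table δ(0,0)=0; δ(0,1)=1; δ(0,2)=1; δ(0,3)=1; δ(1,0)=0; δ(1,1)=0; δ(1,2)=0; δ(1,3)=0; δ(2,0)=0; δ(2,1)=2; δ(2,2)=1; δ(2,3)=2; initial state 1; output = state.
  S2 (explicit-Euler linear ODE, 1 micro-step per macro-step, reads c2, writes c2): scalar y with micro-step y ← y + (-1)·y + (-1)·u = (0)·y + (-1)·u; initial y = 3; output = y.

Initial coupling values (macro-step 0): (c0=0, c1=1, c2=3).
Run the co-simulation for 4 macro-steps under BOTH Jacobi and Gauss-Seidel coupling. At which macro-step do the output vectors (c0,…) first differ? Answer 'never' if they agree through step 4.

[Jacobi] macro 1: S0 reads c2=3 → after 2×micro: 2; S1 reads c0=0 → after 3×micro: 0; S2 reads c2=3 → after 1×micro: -3 ⇒ (c0=2, c1=0, c2=-3)
[Jacobi] macro 2: S0 reads c2=-3 → after 2×micro: 3; S1 reads c0=2 → after 3×micro: 1; S2 reads c2=-3 → after 1×micro: 3 ⇒ (c0=3, c1=1, c2=3)
[Jacobi] macro 3: S0 reads c2=3 → after 2×micro: 1; S1 reads c0=3 → after 3×micro: 0; S2 reads c2=3 → after 1×micro: -3 ⇒ (c0=1, c1=0, c2=-3)
[Jacobi] macro 4: S0 reads c2=-3 → after 2×micro: 3; S1 reads c0=1 → after 3×micro: 1; S2 reads c2=-3 → after 1×micro: 3 ⇒ (c0=3, c1=1, c2=3)
[Gauss-Seidel] macro 1: S0 reads c2=3 → after 2×micro: 2; S1 reads c0=2 → after 3×micro: 0; S2 reads c2=3 → after 1×micro: -3 ⇒ (c0=2, c1=0, c2=-3)
[Gauss-Seidel] macro 2: S0 reads c2=-3 → after 2×micro: 3; S1 reads c0=3 → after 3×micro: 1; S2 reads c2=-3 → after 1×micro: 3 ⇒ (c0=3, c1=1, c2=3)
[Gauss-Seidel] macro 3: S0 reads c2=3 → after 2×micro: 1; S1 reads c0=1 → after 3×micro: 0; S2 reads c2=3 → after 1×micro: -3 ⇒ (c0=1, c1=0, c2=-3)
[Gauss-Seidel] macro 4: S0 reads c2=-3 → after 2×micro: 3; S1 reads c0=3 → after 3×micro: 1; S2 reads c2=-3 → after 1×micro: 3 ⇒ (c0=3, c1=1, c2=3)

first divergence at macro-step: never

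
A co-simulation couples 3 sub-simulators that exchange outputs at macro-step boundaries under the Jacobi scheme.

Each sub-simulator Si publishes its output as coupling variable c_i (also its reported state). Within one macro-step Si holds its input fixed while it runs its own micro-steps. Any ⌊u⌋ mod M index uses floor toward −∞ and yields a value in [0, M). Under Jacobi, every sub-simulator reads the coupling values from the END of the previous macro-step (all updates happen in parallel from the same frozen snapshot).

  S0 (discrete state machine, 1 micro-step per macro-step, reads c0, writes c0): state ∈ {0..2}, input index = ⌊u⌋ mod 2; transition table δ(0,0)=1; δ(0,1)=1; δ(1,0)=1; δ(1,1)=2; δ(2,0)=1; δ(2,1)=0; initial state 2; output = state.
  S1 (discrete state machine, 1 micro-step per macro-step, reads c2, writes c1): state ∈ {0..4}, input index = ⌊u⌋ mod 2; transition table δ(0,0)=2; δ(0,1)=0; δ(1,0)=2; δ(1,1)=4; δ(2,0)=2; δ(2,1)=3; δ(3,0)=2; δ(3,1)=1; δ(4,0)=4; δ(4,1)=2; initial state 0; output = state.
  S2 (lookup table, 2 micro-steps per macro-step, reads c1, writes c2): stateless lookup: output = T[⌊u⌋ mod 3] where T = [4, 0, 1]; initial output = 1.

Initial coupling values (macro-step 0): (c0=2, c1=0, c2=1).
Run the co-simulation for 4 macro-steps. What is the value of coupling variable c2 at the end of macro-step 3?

c2 at macro-step 3 = 1

macro 1: S0 reads c0=2 → after 1×micro: 1; S1 reads c2=1 → after 1×micro: 0; S2 reads c1=0 → after 2×micro: 4 ⇒ (c0=1, c1=0, c2=4)
macro 2: S0 reads c0=1 → after 1×micro: 2; S1 reads c2=4 → after 1×micro: 2; S2 reads c1=0 → after 2×micro: 4 ⇒ (c0=2, c1=2, c2=4)
macro 3: S0 reads c0=2 → after 1×micro: 1; S1 reads c2=4 → after 1×micro: 2; S2 reads c1=2 → after 2×micro: 1 ⇒ (c0=1, c1=2, c2=1)
macro 4: S0 reads c0=1 → after 1×micro: 2; S1 reads c2=1 → after 1×micro: 3; S2 reads c1=2 → after 2×micro: 1 ⇒ (c0=2, c1=3, c2=1)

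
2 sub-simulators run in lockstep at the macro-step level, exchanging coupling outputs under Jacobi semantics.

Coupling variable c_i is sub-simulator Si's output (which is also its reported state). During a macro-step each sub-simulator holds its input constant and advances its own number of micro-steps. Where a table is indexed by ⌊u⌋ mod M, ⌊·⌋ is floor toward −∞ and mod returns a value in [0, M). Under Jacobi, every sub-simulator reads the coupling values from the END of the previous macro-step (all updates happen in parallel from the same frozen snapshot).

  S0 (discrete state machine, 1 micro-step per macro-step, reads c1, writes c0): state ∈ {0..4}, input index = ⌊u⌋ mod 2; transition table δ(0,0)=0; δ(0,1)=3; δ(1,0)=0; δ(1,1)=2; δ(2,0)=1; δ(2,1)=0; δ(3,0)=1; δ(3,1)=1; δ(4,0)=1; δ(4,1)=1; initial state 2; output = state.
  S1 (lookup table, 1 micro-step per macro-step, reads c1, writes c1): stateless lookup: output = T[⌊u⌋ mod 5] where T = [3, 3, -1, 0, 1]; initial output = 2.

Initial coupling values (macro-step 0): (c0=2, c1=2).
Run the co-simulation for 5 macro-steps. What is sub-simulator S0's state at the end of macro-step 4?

S0 state at macro-step 4 = 3

macro 1: S0 reads c1=2 → after 1×micro: 1; S1 reads c1=2 → after 1×micro: -1 ⇒ (c0=1, c1=-1)
macro 2: S0 reads c1=-1 → after 1×micro: 2; S1 reads c1=-1 → after 1×micro: 1 ⇒ (c0=2, c1=1)
macro 3: S0 reads c1=1 → after 1×micro: 0; S1 reads c1=1 → after 1×micro: 3 ⇒ (c0=0, c1=3)
macro 4: S0 reads c1=3 → after 1×micro: 3; S1 reads c1=3 → after 1×micro: 0 ⇒ (c0=3, c1=0)
macro 5: S0 reads c1=0 → after 1×micro: 1; S1 reads c1=0 → after 1×micro: 3 ⇒ (c0=1, c1=3)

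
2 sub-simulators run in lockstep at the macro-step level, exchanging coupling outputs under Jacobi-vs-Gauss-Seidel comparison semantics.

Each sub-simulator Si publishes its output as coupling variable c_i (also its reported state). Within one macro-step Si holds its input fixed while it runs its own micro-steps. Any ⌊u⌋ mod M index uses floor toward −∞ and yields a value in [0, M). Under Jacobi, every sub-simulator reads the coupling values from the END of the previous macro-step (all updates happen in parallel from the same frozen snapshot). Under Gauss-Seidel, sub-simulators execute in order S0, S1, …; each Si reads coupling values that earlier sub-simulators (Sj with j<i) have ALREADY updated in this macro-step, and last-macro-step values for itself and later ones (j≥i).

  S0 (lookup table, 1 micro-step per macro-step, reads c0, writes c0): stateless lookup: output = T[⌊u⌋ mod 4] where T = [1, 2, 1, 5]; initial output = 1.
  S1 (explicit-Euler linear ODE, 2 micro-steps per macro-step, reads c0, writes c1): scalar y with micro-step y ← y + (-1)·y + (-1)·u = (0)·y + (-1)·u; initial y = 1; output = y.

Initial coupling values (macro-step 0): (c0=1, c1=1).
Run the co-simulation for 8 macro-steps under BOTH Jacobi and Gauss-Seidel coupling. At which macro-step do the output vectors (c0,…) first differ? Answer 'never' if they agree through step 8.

first divergence at macro-step: 1

[Jacobi] macro 1: S0 reads c0=1 → after 1×micro: 2; S1 reads c0=1 → after 2×micro: -1 ⇒ (c0=2, c1=-1)
[Jacobi] macro 2: S0 reads c0=2 → after 1×micro: 1; S1 reads c0=2 → after 2×micro: -2 ⇒ (c0=1, c1=-2)
[Jacobi] macro 3: S0 reads c0=1 → after 1×micro: 2; S1 reads c0=1 → after 2×micro: -1 ⇒ (c0=2, c1=-1)
[Jacobi] macro 4: S0 reads c0=2 → after 1×micro: 1; S1 reads c0=2 → after 2×micro: -2 ⇒ (c0=1, c1=-2)
[Jacobi] macro 5: S0 reads c0=1 → after 1×micro: 2; S1 reads c0=1 → after 2×micro: -1 ⇒ (c0=2, c1=-1)
[Jacobi] macro 6: S0 reads c0=2 → after 1×micro: 1; S1 reads c0=2 → after 2×micro: -2 ⇒ (c0=1, c1=-2)
[Jacobi] macro 7: S0 reads c0=1 → after 1×micro: 2; S1 reads c0=1 → after 2×micro: -1 ⇒ (c0=2, c1=-1)
[Jacobi] macro 8: S0 reads c0=2 → after 1×micro: 1; S1 reads c0=2 → after 2×micro: -2 ⇒ (c0=1, c1=-2)
[Gauss-Seidel] macro 1: S0 reads c0=1 → after 1×micro: 2; S1 reads c0=2 → after 2×micro: -2 ⇒ (c0=2, c1=-2)
[Gauss-Seidel] macro 2: S0 reads c0=2 → after 1×micro: 1; S1 reads c0=1 → after 2×micro: -1 ⇒ (c0=1, c1=-1)
[Gauss-Seidel] macro 3: S0 reads c0=1 → after 1×micro: 2; S1 reads c0=2 → after 2×micro: -2 ⇒ (c0=2, c1=-2)
[Gauss-Seidel] macro 4: S0 reads c0=2 → after 1×micro: 1; S1 reads c0=1 → after 2×micro: -1 ⇒ (c0=1, c1=-1)
[Gauss-Seidel] macro 5: S0 reads c0=1 → after 1×micro: 2; S1 reads c0=2 → after 2×micro: -2 ⇒ (c0=2, c1=-2)
[Gauss-Seidel] macro 6: S0 reads c0=2 → after 1×micro: 1; S1 reads c0=1 → after 2×micro: -1 ⇒ (c0=1, c1=-1)
[Gauss-Seidel] macro 7: S0 reads c0=1 → after 1×micro: 2; S1 reads c0=2 → after 2×micro: -2 ⇒ (c0=2, c1=-2)
[Gauss-Seidel] macro 8: S0 reads c0=2 → after 1×micro: 1; S1 reads c0=1 → after 2×micro: -1 ⇒ (c0=1, c1=-1)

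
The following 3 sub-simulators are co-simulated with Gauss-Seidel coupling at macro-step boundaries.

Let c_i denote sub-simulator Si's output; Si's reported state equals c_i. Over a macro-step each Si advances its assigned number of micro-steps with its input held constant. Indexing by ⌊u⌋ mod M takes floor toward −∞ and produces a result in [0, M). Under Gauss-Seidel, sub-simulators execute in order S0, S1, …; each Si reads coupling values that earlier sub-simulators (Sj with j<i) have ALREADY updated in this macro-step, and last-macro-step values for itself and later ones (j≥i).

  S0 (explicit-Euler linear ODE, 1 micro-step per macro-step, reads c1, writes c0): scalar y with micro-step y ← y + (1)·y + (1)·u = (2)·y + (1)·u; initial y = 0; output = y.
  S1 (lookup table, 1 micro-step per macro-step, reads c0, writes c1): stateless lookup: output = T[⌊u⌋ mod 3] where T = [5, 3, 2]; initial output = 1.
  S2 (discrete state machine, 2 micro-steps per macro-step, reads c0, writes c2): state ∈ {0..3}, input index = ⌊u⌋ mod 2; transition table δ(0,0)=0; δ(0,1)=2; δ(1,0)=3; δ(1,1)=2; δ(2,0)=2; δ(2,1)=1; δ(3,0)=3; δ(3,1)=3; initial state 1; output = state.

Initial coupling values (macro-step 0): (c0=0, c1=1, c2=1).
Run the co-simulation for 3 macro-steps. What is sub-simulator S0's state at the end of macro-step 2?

macro 1: S0 reads c1=1 → after 1×micro: 1; S1 reads c0=1 → after 1×micro: 3; S2 reads c0=1 → after 2×micro: 1 ⇒ (c0=1, c1=3, c2=1)
macro 2: S0 reads c1=3 → after 1×micro: 5; S1 reads c0=5 → after 1×micro: 2; S2 reads c0=5 → after 2×micro: 1 ⇒ (c0=5, c1=2, c2=1)
macro 3: S0 reads c1=2 → after 1×micro: 12; S1 reads c0=12 → after 1×micro: 5; S2 reads c0=12 → after 2×micro: 3 ⇒ (c0=12, c1=5, c2=3)

S0 state at macro-step 2 = 5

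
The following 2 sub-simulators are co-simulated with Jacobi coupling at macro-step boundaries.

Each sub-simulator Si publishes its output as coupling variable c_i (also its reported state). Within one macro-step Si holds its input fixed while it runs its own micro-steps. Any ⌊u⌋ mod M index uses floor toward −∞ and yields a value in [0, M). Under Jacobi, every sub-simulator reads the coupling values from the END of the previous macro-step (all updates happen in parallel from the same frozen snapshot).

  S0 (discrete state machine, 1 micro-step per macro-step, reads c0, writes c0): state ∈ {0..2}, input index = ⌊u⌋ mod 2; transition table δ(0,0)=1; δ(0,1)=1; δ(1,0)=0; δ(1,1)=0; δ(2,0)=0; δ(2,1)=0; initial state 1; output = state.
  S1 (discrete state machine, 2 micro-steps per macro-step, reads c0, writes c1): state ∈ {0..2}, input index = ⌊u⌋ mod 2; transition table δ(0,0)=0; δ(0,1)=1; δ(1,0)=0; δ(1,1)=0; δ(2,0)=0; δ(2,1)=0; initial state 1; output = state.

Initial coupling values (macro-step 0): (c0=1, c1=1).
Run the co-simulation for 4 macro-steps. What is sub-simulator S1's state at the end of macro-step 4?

macro 1: S0 reads c0=1 → after 1×micro: 0; S1 reads c0=1 → after 2×micro: 1 ⇒ (c0=0, c1=1)
macro 2: S0 reads c0=0 → after 1×micro: 1; S1 reads c0=0 → after 2×micro: 0 ⇒ (c0=1, c1=0)
macro 3: S0 reads c0=1 → after 1×micro: 0; S1 reads c0=1 → after 2×micro: 0 ⇒ (c0=0, c1=0)
macro 4: S0 reads c0=0 → after 1×micro: 1; S1 reads c0=0 → after 2×micro: 0 ⇒ (c0=1, c1=0)

S1 state at macro-step 4 = 0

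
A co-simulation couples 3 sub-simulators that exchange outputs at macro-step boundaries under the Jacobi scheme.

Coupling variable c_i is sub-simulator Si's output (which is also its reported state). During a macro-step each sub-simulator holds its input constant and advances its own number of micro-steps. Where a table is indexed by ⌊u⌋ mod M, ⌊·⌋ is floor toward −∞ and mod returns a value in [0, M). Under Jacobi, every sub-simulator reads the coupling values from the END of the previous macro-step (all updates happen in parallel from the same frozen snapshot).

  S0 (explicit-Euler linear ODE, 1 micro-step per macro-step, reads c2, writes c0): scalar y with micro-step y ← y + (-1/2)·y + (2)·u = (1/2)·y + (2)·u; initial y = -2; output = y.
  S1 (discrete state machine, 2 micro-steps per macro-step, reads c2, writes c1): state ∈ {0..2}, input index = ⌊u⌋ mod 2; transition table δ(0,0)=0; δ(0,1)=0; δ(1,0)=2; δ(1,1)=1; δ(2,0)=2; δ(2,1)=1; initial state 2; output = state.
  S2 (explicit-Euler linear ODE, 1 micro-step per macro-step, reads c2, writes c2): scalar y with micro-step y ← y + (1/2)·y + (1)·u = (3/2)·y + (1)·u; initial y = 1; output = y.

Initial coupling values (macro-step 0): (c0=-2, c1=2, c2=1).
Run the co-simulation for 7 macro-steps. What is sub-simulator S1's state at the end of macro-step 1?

S1 state at macro-step 1 = 1

macro 1: S0 reads c2=1 → after 1×micro: 1; S1 reads c2=1 → after 2×micro: 1; S2 reads c2=1 → after 1×micro: 5/2 ⇒ (c0=1, c1=1, c2=5/2)
macro 2: S0 reads c2=5/2 → after 1×micro: 11/2; S1 reads c2=5/2 → after 2×micro: 2; S2 reads c2=5/2 → after 1×micro: 25/4 ⇒ (c0=11/2, c1=2, c2=25/4)
macro 3: S0 reads c2=25/4 → after 1×micro: 61/4; S1 reads c2=25/4 → after 2×micro: 2; S2 reads c2=25/4 → after 1×micro: 125/8 ⇒ (c0=61/4, c1=2, c2=125/8)
macro 4: S0 reads c2=125/8 → after 1×micro: 311/8; S1 reads c2=125/8 → after 2×micro: 1; S2 reads c2=125/8 → after 1×micro: 625/16 ⇒ (c0=311/8, c1=1, c2=625/16)
macro 5: S0 reads c2=625/16 → after 1×micro: 1561/16; S1 reads c2=625/16 → after 2×micro: 1; S2 reads c2=625/16 → after 1×micro: 3125/32 ⇒ (c0=1561/16, c1=1, c2=3125/32)
macro 6: S0 reads c2=3125/32 → after 1×micro: 7811/32; S1 reads c2=3125/32 → after 2×micro: 1; S2 reads c2=3125/32 → after 1×micro: 15625/64 ⇒ (c0=7811/32, c1=1, c2=15625/64)
macro 7: S0 reads c2=15625/64 → after 1×micro: 39061/64; S1 reads c2=15625/64 → after 2×micro: 2; S2 reads c2=15625/64 → after 1×micro: 78125/128 ⇒ (c0=39061/64, c1=2, c2=78125/128)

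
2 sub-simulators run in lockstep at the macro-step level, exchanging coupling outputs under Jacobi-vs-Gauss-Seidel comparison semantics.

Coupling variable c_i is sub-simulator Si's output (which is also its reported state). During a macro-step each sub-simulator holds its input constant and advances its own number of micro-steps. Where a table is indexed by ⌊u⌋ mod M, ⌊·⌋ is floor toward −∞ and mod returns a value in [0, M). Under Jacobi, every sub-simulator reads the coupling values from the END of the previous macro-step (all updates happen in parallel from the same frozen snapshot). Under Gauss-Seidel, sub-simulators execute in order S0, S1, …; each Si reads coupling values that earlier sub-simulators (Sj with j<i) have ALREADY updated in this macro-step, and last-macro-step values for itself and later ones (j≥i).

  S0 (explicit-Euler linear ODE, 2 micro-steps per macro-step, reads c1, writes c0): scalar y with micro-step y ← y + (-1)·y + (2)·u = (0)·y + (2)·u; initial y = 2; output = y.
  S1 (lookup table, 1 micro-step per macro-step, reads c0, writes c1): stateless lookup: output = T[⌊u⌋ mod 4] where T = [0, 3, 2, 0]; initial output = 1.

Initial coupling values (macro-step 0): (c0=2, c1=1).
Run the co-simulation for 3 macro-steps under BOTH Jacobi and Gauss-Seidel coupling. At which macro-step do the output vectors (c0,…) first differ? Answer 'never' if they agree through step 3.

[Jacobi] macro 1: S0 reads c1=1 → after 2×micro: 2; S1 reads c0=2 → after 1×micro: 2 ⇒ (c0=2, c1=2)
[Jacobi] macro 2: S0 reads c1=2 → after 2×micro: 4; S1 reads c0=2 → after 1×micro: 2 ⇒ (c0=4, c1=2)
[Jacobi] macro 3: S0 reads c1=2 → after 2×micro: 4; S1 reads c0=4 → after 1×micro: 0 ⇒ (c0=4, c1=0)
[Gauss-Seidel] macro 1: S0 reads c1=1 → after 2×micro: 2; S1 reads c0=2 → after 1×micro: 2 ⇒ (c0=2, c1=2)
[Gauss-Seidel] macro 2: S0 reads c1=2 → after 2×micro: 4; S1 reads c0=4 → after 1×micro: 0 ⇒ (c0=4, c1=0)
[Gauss-Seidel] macro 3: S0 reads c1=0 → after 2×micro: 0; S1 reads c0=0 → after 1×micro: 0 ⇒ (c0=0, c1=0)

first divergence at macro-step: 2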